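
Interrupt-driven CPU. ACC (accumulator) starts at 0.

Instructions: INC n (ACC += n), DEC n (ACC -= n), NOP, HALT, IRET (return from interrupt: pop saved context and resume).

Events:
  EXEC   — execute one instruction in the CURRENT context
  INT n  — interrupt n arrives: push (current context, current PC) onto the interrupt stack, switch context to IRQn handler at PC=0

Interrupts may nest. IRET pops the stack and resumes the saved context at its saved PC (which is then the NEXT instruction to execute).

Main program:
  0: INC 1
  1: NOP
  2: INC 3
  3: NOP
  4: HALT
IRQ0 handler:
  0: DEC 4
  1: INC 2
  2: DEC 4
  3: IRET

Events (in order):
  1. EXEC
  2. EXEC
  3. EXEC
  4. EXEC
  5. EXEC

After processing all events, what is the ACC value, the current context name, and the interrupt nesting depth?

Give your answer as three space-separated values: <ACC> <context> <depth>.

Answer: 4 MAIN 0

Derivation:
Event 1 (EXEC): [MAIN] PC=0: INC 1 -> ACC=1
Event 2 (EXEC): [MAIN] PC=1: NOP
Event 3 (EXEC): [MAIN] PC=2: INC 3 -> ACC=4
Event 4 (EXEC): [MAIN] PC=3: NOP
Event 5 (EXEC): [MAIN] PC=4: HALT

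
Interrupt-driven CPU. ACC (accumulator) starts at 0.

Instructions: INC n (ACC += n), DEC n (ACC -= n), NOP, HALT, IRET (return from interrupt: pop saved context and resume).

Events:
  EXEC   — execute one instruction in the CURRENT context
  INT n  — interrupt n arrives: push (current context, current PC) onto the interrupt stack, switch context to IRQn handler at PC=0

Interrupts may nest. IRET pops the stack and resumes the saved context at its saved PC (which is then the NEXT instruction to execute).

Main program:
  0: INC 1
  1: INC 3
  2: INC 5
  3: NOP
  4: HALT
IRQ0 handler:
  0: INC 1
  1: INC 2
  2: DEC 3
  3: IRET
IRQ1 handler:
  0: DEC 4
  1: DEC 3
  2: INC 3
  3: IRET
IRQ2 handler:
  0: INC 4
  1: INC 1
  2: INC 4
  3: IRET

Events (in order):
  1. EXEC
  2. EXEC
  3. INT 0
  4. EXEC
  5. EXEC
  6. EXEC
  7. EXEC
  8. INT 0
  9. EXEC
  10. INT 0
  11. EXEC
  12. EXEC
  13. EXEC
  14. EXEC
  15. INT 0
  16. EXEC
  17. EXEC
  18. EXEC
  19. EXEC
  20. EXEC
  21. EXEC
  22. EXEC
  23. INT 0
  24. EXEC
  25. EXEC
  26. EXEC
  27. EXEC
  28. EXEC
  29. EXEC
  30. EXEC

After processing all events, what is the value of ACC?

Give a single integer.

Event 1 (EXEC): [MAIN] PC=0: INC 1 -> ACC=1
Event 2 (EXEC): [MAIN] PC=1: INC 3 -> ACC=4
Event 3 (INT 0): INT 0 arrives: push (MAIN, PC=2), enter IRQ0 at PC=0 (depth now 1)
Event 4 (EXEC): [IRQ0] PC=0: INC 1 -> ACC=5
Event 5 (EXEC): [IRQ0] PC=1: INC 2 -> ACC=7
Event 6 (EXEC): [IRQ0] PC=2: DEC 3 -> ACC=4
Event 7 (EXEC): [IRQ0] PC=3: IRET -> resume MAIN at PC=2 (depth now 0)
Event 8 (INT 0): INT 0 arrives: push (MAIN, PC=2), enter IRQ0 at PC=0 (depth now 1)
Event 9 (EXEC): [IRQ0] PC=0: INC 1 -> ACC=5
Event 10 (INT 0): INT 0 arrives: push (IRQ0, PC=1), enter IRQ0 at PC=0 (depth now 2)
Event 11 (EXEC): [IRQ0] PC=0: INC 1 -> ACC=6
Event 12 (EXEC): [IRQ0] PC=1: INC 2 -> ACC=8
Event 13 (EXEC): [IRQ0] PC=2: DEC 3 -> ACC=5
Event 14 (EXEC): [IRQ0] PC=3: IRET -> resume IRQ0 at PC=1 (depth now 1)
Event 15 (INT 0): INT 0 arrives: push (IRQ0, PC=1), enter IRQ0 at PC=0 (depth now 2)
Event 16 (EXEC): [IRQ0] PC=0: INC 1 -> ACC=6
Event 17 (EXEC): [IRQ0] PC=1: INC 2 -> ACC=8
Event 18 (EXEC): [IRQ0] PC=2: DEC 3 -> ACC=5
Event 19 (EXEC): [IRQ0] PC=3: IRET -> resume IRQ0 at PC=1 (depth now 1)
Event 20 (EXEC): [IRQ0] PC=1: INC 2 -> ACC=7
Event 21 (EXEC): [IRQ0] PC=2: DEC 3 -> ACC=4
Event 22 (EXEC): [IRQ0] PC=3: IRET -> resume MAIN at PC=2 (depth now 0)
Event 23 (INT 0): INT 0 arrives: push (MAIN, PC=2), enter IRQ0 at PC=0 (depth now 1)
Event 24 (EXEC): [IRQ0] PC=0: INC 1 -> ACC=5
Event 25 (EXEC): [IRQ0] PC=1: INC 2 -> ACC=7
Event 26 (EXEC): [IRQ0] PC=2: DEC 3 -> ACC=4
Event 27 (EXEC): [IRQ0] PC=3: IRET -> resume MAIN at PC=2 (depth now 0)
Event 28 (EXEC): [MAIN] PC=2: INC 5 -> ACC=9
Event 29 (EXEC): [MAIN] PC=3: NOP
Event 30 (EXEC): [MAIN] PC=4: HALT

Answer: 9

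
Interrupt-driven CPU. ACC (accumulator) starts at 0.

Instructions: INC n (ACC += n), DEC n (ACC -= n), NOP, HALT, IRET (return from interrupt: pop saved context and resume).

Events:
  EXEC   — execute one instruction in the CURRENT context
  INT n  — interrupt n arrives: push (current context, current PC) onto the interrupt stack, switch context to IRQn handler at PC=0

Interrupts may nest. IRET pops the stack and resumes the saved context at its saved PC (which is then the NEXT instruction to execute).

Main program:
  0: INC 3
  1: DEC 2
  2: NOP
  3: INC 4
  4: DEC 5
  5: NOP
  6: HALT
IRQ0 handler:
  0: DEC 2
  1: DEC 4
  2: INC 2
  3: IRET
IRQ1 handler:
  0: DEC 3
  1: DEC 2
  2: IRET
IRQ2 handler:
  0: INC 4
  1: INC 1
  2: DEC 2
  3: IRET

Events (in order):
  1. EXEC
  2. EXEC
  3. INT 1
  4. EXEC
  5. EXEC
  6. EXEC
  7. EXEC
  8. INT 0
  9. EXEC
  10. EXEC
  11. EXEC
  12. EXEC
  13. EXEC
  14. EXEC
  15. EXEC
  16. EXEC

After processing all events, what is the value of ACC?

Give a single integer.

Answer: -9

Derivation:
Event 1 (EXEC): [MAIN] PC=0: INC 3 -> ACC=3
Event 2 (EXEC): [MAIN] PC=1: DEC 2 -> ACC=1
Event 3 (INT 1): INT 1 arrives: push (MAIN, PC=2), enter IRQ1 at PC=0 (depth now 1)
Event 4 (EXEC): [IRQ1] PC=0: DEC 3 -> ACC=-2
Event 5 (EXEC): [IRQ1] PC=1: DEC 2 -> ACC=-4
Event 6 (EXEC): [IRQ1] PC=2: IRET -> resume MAIN at PC=2 (depth now 0)
Event 7 (EXEC): [MAIN] PC=2: NOP
Event 8 (INT 0): INT 0 arrives: push (MAIN, PC=3), enter IRQ0 at PC=0 (depth now 1)
Event 9 (EXEC): [IRQ0] PC=0: DEC 2 -> ACC=-6
Event 10 (EXEC): [IRQ0] PC=1: DEC 4 -> ACC=-10
Event 11 (EXEC): [IRQ0] PC=2: INC 2 -> ACC=-8
Event 12 (EXEC): [IRQ0] PC=3: IRET -> resume MAIN at PC=3 (depth now 0)
Event 13 (EXEC): [MAIN] PC=3: INC 4 -> ACC=-4
Event 14 (EXEC): [MAIN] PC=4: DEC 5 -> ACC=-9
Event 15 (EXEC): [MAIN] PC=5: NOP
Event 16 (EXEC): [MAIN] PC=6: HALT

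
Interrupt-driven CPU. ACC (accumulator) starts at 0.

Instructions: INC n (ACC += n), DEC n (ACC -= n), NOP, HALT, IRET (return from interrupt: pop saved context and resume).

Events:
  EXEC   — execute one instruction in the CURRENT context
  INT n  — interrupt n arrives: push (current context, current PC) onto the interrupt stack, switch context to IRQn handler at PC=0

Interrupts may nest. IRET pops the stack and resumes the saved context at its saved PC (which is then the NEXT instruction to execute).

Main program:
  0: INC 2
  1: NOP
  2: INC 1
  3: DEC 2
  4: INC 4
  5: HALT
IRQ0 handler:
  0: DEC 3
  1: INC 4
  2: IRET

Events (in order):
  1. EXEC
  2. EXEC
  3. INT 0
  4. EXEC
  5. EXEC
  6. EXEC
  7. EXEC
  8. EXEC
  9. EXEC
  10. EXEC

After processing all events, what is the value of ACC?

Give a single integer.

Event 1 (EXEC): [MAIN] PC=0: INC 2 -> ACC=2
Event 2 (EXEC): [MAIN] PC=1: NOP
Event 3 (INT 0): INT 0 arrives: push (MAIN, PC=2), enter IRQ0 at PC=0 (depth now 1)
Event 4 (EXEC): [IRQ0] PC=0: DEC 3 -> ACC=-1
Event 5 (EXEC): [IRQ0] PC=1: INC 4 -> ACC=3
Event 6 (EXEC): [IRQ0] PC=2: IRET -> resume MAIN at PC=2 (depth now 0)
Event 7 (EXEC): [MAIN] PC=2: INC 1 -> ACC=4
Event 8 (EXEC): [MAIN] PC=3: DEC 2 -> ACC=2
Event 9 (EXEC): [MAIN] PC=4: INC 4 -> ACC=6
Event 10 (EXEC): [MAIN] PC=5: HALT

Answer: 6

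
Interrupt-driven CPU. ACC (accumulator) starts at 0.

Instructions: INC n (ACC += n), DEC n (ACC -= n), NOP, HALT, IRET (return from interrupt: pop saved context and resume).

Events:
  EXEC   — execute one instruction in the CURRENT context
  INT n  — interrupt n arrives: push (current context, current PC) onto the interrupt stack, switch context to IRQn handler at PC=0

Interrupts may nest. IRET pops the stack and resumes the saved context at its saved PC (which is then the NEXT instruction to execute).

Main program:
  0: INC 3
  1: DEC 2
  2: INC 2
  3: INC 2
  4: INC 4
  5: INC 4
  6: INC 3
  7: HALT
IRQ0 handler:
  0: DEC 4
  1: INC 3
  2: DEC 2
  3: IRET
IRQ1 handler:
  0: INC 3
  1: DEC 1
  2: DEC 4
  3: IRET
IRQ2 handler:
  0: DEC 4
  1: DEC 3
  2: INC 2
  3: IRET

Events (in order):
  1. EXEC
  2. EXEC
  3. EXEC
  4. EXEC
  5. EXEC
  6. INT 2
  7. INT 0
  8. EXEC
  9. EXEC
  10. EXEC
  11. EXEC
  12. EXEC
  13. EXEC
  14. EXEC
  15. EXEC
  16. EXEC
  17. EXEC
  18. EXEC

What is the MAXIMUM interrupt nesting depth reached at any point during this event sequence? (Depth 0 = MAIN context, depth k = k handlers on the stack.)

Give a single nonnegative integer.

Event 1 (EXEC): [MAIN] PC=0: INC 3 -> ACC=3 [depth=0]
Event 2 (EXEC): [MAIN] PC=1: DEC 2 -> ACC=1 [depth=0]
Event 3 (EXEC): [MAIN] PC=2: INC 2 -> ACC=3 [depth=0]
Event 4 (EXEC): [MAIN] PC=3: INC 2 -> ACC=5 [depth=0]
Event 5 (EXEC): [MAIN] PC=4: INC 4 -> ACC=9 [depth=0]
Event 6 (INT 2): INT 2 arrives: push (MAIN, PC=5), enter IRQ2 at PC=0 (depth now 1) [depth=1]
Event 7 (INT 0): INT 0 arrives: push (IRQ2, PC=0), enter IRQ0 at PC=0 (depth now 2) [depth=2]
Event 8 (EXEC): [IRQ0] PC=0: DEC 4 -> ACC=5 [depth=2]
Event 9 (EXEC): [IRQ0] PC=1: INC 3 -> ACC=8 [depth=2]
Event 10 (EXEC): [IRQ0] PC=2: DEC 2 -> ACC=6 [depth=2]
Event 11 (EXEC): [IRQ0] PC=3: IRET -> resume IRQ2 at PC=0 (depth now 1) [depth=1]
Event 12 (EXEC): [IRQ2] PC=0: DEC 4 -> ACC=2 [depth=1]
Event 13 (EXEC): [IRQ2] PC=1: DEC 3 -> ACC=-1 [depth=1]
Event 14 (EXEC): [IRQ2] PC=2: INC 2 -> ACC=1 [depth=1]
Event 15 (EXEC): [IRQ2] PC=3: IRET -> resume MAIN at PC=5 (depth now 0) [depth=0]
Event 16 (EXEC): [MAIN] PC=5: INC 4 -> ACC=5 [depth=0]
Event 17 (EXEC): [MAIN] PC=6: INC 3 -> ACC=8 [depth=0]
Event 18 (EXEC): [MAIN] PC=7: HALT [depth=0]
Max depth observed: 2

Answer: 2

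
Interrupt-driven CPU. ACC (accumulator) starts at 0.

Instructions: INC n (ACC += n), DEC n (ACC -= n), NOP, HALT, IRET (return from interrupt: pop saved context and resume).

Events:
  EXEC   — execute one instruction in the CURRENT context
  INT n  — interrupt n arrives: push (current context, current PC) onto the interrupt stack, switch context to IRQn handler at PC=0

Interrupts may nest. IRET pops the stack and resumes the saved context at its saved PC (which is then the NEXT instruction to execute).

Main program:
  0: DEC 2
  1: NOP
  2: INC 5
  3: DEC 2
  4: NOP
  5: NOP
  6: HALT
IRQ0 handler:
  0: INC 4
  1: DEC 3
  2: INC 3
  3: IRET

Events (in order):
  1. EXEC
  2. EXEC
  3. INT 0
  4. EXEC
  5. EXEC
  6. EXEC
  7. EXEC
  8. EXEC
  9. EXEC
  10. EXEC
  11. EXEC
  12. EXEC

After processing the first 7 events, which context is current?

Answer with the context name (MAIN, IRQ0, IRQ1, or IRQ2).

Answer: MAIN

Derivation:
Event 1 (EXEC): [MAIN] PC=0: DEC 2 -> ACC=-2
Event 2 (EXEC): [MAIN] PC=1: NOP
Event 3 (INT 0): INT 0 arrives: push (MAIN, PC=2), enter IRQ0 at PC=0 (depth now 1)
Event 4 (EXEC): [IRQ0] PC=0: INC 4 -> ACC=2
Event 5 (EXEC): [IRQ0] PC=1: DEC 3 -> ACC=-1
Event 6 (EXEC): [IRQ0] PC=2: INC 3 -> ACC=2
Event 7 (EXEC): [IRQ0] PC=3: IRET -> resume MAIN at PC=2 (depth now 0)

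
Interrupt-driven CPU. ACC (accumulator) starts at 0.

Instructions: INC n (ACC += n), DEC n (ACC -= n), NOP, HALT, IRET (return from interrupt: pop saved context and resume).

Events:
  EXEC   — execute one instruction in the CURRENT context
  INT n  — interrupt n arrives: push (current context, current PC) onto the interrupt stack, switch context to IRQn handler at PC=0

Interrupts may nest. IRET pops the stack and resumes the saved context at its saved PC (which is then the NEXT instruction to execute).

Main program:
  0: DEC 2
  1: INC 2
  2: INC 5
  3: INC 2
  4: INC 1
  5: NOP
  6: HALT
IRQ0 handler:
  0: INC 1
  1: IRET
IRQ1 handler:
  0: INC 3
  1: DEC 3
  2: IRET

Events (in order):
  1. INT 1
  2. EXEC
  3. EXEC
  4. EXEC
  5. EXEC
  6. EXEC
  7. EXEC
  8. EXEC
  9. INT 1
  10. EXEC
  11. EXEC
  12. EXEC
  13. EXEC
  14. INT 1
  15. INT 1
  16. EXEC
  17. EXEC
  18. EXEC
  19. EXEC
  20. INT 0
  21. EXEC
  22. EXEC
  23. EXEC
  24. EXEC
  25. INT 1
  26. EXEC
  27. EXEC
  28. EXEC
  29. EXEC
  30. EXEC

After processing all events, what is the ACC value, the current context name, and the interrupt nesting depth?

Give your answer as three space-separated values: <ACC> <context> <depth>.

Answer: 9 MAIN 0

Derivation:
Event 1 (INT 1): INT 1 arrives: push (MAIN, PC=0), enter IRQ1 at PC=0 (depth now 1)
Event 2 (EXEC): [IRQ1] PC=0: INC 3 -> ACC=3
Event 3 (EXEC): [IRQ1] PC=1: DEC 3 -> ACC=0
Event 4 (EXEC): [IRQ1] PC=2: IRET -> resume MAIN at PC=0 (depth now 0)
Event 5 (EXEC): [MAIN] PC=0: DEC 2 -> ACC=-2
Event 6 (EXEC): [MAIN] PC=1: INC 2 -> ACC=0
Event 7 (EXEC): [MAIN] PC=2: INC 5 -> ACC=5
Event 8 (EXEC): [MAIN] PC=3: INC 2 -> ACC=7
Event 9 (INT 1): INT 1 arrives: push (MAIN, PC=4), enter IRQ1 at PC=0 (depth now 1)
Event 10 (EXEC): [IRQ1] PC=0: INC 3 -> ACC=10
Event 11 (EXEC): [IRQ1] PC=1: DEC 3 -> ACC=7
Event 12 (EXEC): [IRQ1] PC=2: IRET -> resume MAIN at PC=4 (depth now 0)
Event 13 (EXEC): [MAIN] PC=4: INC 1 -> ACC=8
Event 14 (INT 1): INT 1 arrives: push (MAIN, PC=5), enter IRQ1 at PC=0 (depth now 1)
Event 15 (INT 1): INT 1 arrives: push (IRQ1, PC=0), enter IRQ1 at PC=0 (depth now 2)
Event 16 (EXEC): [IRQ1] PC=0: INC 3 -> ACC=11
Event 17 (EXEC): [IRQ1] PC=1: DEC 3 -> ACC=8
Event 18 (EXEC): [IRQ1] PC=2: IRET -> resume IRQ1 at PC=0 (depth now 1)
Event 19 (EXEC): [IRQ1] PC=0: INC 3 -> ACC=11
Event 20 (INT 0): INT 0 arrives: push (IRQ1, PC=1), enter IRQ0 at PC=0 (depth now 2)
Event 21 (EXEC): [IRQ0] PC=0: INC 1 -> ACC=12
Event 22 (EXEC): [IRQ0] PC=1: IRET -> resume IRQ1 at PC=1 (depth now 1)
Event 23 (EXEC): [IRQ1] PC=1: DEC 3 -> ACC=9
Event 24 (EXEC): [IRQ1] PC=2: IRET -> resume MAIN at PC=5 (depth now 0)
Event 25 (INT 1): INT 1 arrives: push (MAIN, PC=5), enter IRQ1 at PC=0 (depth now 1)
Event 26 (EXEC): [IRQ1] PC=0: INC 3 -> ACC=12
Event 27 (EXEC): [IRQ1] PC=1: DEC 3 -> ACC=9
Event 28 (EXEC): [IRQ1] PC=2: IRET -> resume MAIN at PC=5 (depth now 0)
Event 29 (EXEC): [MAIN] PC=5: NOP
Event 30 (EXEC): [MAIN] PC=6: HALT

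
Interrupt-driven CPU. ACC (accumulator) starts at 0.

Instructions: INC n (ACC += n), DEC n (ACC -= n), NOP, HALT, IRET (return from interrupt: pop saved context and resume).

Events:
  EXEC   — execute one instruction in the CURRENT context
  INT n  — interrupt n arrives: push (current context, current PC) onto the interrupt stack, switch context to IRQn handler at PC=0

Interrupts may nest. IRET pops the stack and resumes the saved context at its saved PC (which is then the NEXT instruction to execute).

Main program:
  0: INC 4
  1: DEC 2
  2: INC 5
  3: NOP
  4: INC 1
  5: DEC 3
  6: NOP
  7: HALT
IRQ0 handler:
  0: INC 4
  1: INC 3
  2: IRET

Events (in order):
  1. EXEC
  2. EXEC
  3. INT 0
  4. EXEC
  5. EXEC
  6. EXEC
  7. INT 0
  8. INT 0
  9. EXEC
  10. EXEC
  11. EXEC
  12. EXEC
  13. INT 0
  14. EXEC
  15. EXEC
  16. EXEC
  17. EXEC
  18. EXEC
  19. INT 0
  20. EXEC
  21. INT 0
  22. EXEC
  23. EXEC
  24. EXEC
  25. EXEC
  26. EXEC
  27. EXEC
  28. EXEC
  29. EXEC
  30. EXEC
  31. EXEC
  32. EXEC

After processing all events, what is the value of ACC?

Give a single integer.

Event 1 (EXEC): [MAIN] PC=0: INC 4 -> ACC=4
Event 2 (EXEC): [MAIN] PC=1: DEC 2 -> ACC=2
Event 3 (INT 0): INT 0 arrives: push (MAIN, PC=2), enter IRQ0 at PC=0 (depth now 1)
Event 4 (EXEC): [IRQ0] PC=0: INC 4 -> ACC=6
Event 5 (EXEC): [IRQ0] PC=1: INC 3 -> ACC=9
Event 6 (EXEC): [IRQ0] PC=2: IRET -> resume MAIN at PC=2 (depth now 0)
Event 7 (INT 0): INT 0 arrives: push (MAIN, PC=2), enter IRQ0 at PC=0 (depth now 1)
Event 8 (INT 0): INT 0 arrives: push (IRQ0, PC=0), enter IRQ0 at PC=0 (depth now 2)
Event 9 (EXEC): [IRQ0] PC=0: INC 4 -> ACC=13
Event 10 (EXEC): [IRQ0] PC=1: INC 3 -> ACC=16
Event 11 (EXEC): [IRQ0] PC=2: IRET -> resume IRQ0 at PC=0 (depth now 1)
Event 12 (EXEC): [IRQ0] PC=0: INC 4 -> ACC=20
Event 13 (INT 0): INT 0 arrives: push (IRQ0, PC=1), enter IRQ0 at PC=0 (depth now 2)
Event 14 (EXEC): [IRQ0] PC=0: INC 4 -> ACC=24
Event 15 (EXEC): [IRQ0] PC=1: INC 3 -> ACC=27
Event 16 (EXEC): [IRQ0] PC=2: IRET -> resume IRQ0 at PC=1 (depth now 1)
Event 17 (EXEC): [IRQ0] PC=1: INC 3 -> ACC=30
Event 18 (EXEC): [IRQ0] PC=2: IRET -> resume MAIN at PC=2 (depth now 0)
Event 19 (INT 0): INT 0 arrives: push (MAIN, PC=2), enter IRQ0 at PC=0 (depth now 1)
Event 20 (EXEC): [IRQ0] PC=0: INC 4 -> ACC=34
Event 21 (INT 0): INT 0 arrives: push (IRQ0, PC=1), enter IRQ0 at PC=0 (depth now 2)
Event 22 (EXEC): [IRQ0] PC=0: INC 4 -> ACC=38
Event 23 (EXEC): [IRQ0] PC=1: INC 3 -> ACC=41
Event 24 (EXEC): [IRQ0] PC=2: IRET -> resume IRQ0 at PC=1 (depth now 1)
Event 25 (EXEC): [IRQ0] PC=1: INC 3 -> ACC=44
Event 26 (EXEC): [IRQ0] PC=2: IRET -> resume MAIN at PC=2 (depth now 0)
Event 27 (EXEC): [MAIN] PC=2: INC 5 -> ACC=49
Event 28 (EXEC): [MAIN] PC=3: NOP
Event 29 (EXEC): [MAIN] PC=4: INC 1 -> ACC=50
Event 30 (EXEC): [MAIN] PC=5: DEC 3 -> ACC=47
Event 31 (EXEC): [MAIN] PC=6: NOP
Event 32 (EXEC): [MAIN] PC=7: HALT

Answer: 47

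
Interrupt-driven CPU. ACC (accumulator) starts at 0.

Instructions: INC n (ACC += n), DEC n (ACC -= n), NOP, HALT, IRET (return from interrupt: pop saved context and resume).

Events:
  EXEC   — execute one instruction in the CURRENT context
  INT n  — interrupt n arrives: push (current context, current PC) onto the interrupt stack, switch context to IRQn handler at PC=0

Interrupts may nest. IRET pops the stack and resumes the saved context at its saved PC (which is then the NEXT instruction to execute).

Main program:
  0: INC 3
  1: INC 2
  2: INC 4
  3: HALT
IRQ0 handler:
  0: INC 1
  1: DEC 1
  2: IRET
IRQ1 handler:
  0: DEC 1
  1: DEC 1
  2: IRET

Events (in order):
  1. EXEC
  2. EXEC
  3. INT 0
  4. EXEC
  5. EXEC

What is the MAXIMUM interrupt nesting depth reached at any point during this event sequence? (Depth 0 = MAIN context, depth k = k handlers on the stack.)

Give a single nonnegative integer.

Answer: 1

Derivation:
Event 1 (EXEC): [MAIN] PC=0: INC 3 -> ACC=3 [depth=0]
Event 2 (EXEC): [MAIN] PC=1: INC 2 -> ACC=5 [depth=0]
Event 3 (INT 0): INT 0 arrives: push (MAIN, PC=2), enter IRQ0 at PC=0 (depth now 1) [depth=1]
Event 4 (EXEC): [IRQ0] PC=0: INC 1 -> ACC=6 [depth=1]
Event 5 (EXEC): [IRQ0] PC=1: DEC 1 -> ACC=5 [depth=1]
Max depth observed: 1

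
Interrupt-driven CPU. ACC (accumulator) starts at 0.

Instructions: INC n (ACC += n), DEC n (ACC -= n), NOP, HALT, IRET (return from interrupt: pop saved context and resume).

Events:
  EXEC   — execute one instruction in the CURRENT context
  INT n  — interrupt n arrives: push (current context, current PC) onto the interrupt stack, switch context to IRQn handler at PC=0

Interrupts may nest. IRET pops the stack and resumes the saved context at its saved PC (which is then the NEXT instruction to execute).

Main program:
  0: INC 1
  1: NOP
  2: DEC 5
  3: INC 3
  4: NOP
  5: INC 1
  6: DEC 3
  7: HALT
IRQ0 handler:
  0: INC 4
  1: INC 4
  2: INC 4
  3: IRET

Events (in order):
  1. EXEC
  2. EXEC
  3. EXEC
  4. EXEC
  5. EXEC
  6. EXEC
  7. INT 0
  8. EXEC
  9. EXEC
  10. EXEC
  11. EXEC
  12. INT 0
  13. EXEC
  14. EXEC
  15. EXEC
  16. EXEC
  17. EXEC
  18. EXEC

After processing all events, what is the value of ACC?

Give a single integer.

Event 1 (EXEC): [MAIN] PC=0: INC 1 -> ACC=1
Event 2 (EXEC): [MAIN] PC=1: NOP
Event 3 (EXEC): [MAIN] PC=2: DEC 5 -> ACC=-4
Event 4 (EXEC): [MAIN] PC=3: INC 3 -> ACC=-1
Event 5 (EXEC): [MAIN] PC=4: NOP
Event 6 (EXEC): [MAIN] PC=5: INC 1 -> ACC=0
Event 7 (INT 0): INT 0 arrives: push (MAIN, PC=6), enter IRQ0 at PC=0 (depth now 1)
Event 8 (EXEC): [IRQ0] PC=0: INC 4 -> ACC=4
Event 9 (EXEC): [IRQ0] PC=1: INC 4 -> ACC=8
Event 10 (EXEC): [IRQ0] PC=2: INC 4 -> ACC=12
Event 11 (EXEC): [IRQ0] PC=3: IRET -> resume MAIN at PC=6 (depth now 0)
Event 12 (INT 0): INT 0 arrives: push (MAIN, PC=6), enter IRQ0 at PC=0 (depth now 1)
Event 13 (EXEC): [IRQ0] PC=0: INC 4 -> ACC=16
Event 14 (EXEC): [IRQ0] PC=1: INC 4 -> ACC=20
Event 15 (EXEC): [IRQ0] PC=2: INC 4 -> ACC=24
Event 16 (EXEC): [IRQ0] PC=3: IRET -> resume MAIN at PC=6 (depth now 0)
Event 17 (EXEC): [MAIN] PC=6: DEC 3 -> ACC=21
Event 18 (EXEC): [MAIN] PC=7: HALT

Answer: 21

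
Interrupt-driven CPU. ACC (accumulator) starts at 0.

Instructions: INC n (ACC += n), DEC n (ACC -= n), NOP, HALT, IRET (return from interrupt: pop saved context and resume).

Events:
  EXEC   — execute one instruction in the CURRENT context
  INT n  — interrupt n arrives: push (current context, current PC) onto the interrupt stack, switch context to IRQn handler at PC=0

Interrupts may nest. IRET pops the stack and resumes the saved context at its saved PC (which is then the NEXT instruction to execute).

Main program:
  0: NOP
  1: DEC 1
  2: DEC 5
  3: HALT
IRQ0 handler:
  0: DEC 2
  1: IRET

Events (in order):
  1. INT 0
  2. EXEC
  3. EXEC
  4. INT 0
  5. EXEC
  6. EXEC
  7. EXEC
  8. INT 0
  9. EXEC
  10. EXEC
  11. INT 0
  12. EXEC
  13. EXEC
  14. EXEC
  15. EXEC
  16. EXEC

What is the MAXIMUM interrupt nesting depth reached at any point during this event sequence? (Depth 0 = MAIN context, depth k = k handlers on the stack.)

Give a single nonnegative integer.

Event 1 (INT 0): INT 0 arrives: push (MAIN, PC=0), enter IRQ0 at PC=0 (depth now 1) [depth=1]
Event 2 (EXEC): [IRQ0] PC=0: DEC 2 -> ACC=-2 [depth=1]
Event 3 (EXEC): [IRQ0] PC=1: IRET -> resume MAIN at PC=0 (depth now 0) [depth=0]
Event 4 (INT 0): INT 0 arrives: push (MAIN, PC=0), enter IRQ0 at PC=0 (depth now 1) [depth=1]
Event 5 (EXEC): [IRQ0] PC=0: DEC 2 -> ACC=-4 [depth=1]
Event 6 (EXEC): [IRQ0] PC=1: IRET -> resume MAIN at PC=0 (depth now 0) [depth=0]
Event 7 (EXEC): [MAIN] PC=0: NOP [depth=0]
Event 8 (INT 0): INT 0 arrives: push (MAIN, PC=1), enter IRQ0 at PC=0 (depth now 1) [depth=1]
Event 9 (EXEC): [IRQ0] PC=0: DEC 2 -> ACC=-6 [depth=1]
Event 10 (EXEC): [IRQ0] PC=1: IRET -> resume MAIN at PC=1 (depth now 0) [depth=0]
Event 11 (INT 0): INT 0 arrives: push (MAIN, PC=1), enter IRQ0 at PC=0 (depth now 1) [depth=1]
Event 12 (EXEC): [IRQ0] PC=0: DEC 2 -> ACC=-8 [depth=1]
Event 13 (EXEC): [IRQ0] PC=1: IRET -> resume MAIN at PC=1 (depth now 0) [depth=0]
Event 14 (EXEC): [MAIN] PC=1: DEC 1 -> ACC=-9 [depth=0]
Event 15 (EXEC): [MAIN] PC=2: DEC 5 -> ACC=-14 [depth=0]
Event 16 (EXEC): [MAIN] PC=3: HALT [depth=0]
Max depth observed: 1

Answer: 1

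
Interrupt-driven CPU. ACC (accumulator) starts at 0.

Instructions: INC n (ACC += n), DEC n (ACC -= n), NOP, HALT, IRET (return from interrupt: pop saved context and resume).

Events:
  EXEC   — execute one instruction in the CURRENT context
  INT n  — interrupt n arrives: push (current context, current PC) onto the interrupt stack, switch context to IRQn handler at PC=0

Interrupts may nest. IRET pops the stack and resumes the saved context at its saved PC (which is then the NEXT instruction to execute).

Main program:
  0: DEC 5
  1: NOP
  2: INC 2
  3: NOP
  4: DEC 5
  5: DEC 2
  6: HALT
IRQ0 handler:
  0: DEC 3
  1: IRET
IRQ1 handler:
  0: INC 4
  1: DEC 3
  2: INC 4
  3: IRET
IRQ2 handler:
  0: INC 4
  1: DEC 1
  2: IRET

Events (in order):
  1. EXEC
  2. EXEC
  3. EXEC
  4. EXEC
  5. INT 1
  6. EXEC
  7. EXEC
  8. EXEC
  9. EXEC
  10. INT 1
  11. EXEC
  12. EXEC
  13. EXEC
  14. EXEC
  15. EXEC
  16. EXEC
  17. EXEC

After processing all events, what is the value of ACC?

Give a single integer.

Event 1 (EXEC): [MAIN] PC=0: DEC 5 -> ACC=-5
Event 2 (EXEC): [MAIN] PC=1: NOP
Event 3 (EXEC): [MAIN] PC=2: INC 2 -> ACC=-3
Event 4 (EXEC): [MAIN] PC=3: NOP
Event 5 (INT 1): INT 1 arrives: push (MAIN, PC=4), enter IRQ1 at PC=0 (depth now 1)
Event 6 (EXEC): [IRQ1] PC=0: INC 4 -> ACC=1
Event 7 (EXEC): [IRQ1] PC=1: DEC 3 -> ACC=-2
Event 8 (EXEC): [IRQ1] PC=2: INC 4 -> ACC=2
Event 9 (EXEC): [IRQ1] PC=3: IRET -> resume MAIN at PC=4 (depth now 0)
Event 10 (INT 1): INT 1 arrives: push (MAIN, PC=4), enter IRQ1 at PC=0 (depth now 1)
Event 11 (EXEC): [IRQ1] PC=0: INC 4 -> ACC=6
Event 12 (EXEC): [IRQ1] PC=1: DEC 3 -> ACC=3
Event 13 (EXEC): [IRQ1] PC=2: INC 4 -> ACC=7
Event 14 (EXEC): [IRQ1] PC=3: IRET -> resume MAIN at PC=4 (depth now 0)
Event 15 (EXEC): [MAIN] PC=4: DEC 5 -> ACC=2
Event 16 (EXEC): [MAIN] PC=5: DEC 2 -> ACC=0
Event 17 (EXEC): [MAIN] PC=6: HALT

Answer: 0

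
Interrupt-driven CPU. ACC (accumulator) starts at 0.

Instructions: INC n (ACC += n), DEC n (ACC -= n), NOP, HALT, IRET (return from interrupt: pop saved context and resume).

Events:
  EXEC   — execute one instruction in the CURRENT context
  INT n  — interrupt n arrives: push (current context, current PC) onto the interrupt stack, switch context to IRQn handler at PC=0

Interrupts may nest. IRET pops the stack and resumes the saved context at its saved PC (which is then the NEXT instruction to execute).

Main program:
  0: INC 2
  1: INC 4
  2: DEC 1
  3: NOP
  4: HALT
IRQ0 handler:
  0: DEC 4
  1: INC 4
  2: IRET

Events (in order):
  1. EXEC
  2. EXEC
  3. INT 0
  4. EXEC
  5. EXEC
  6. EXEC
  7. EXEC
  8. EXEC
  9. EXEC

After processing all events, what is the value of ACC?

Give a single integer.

Event 1 (EXEC): [MAIN] PC=0: INC 2 -> ACC=2
Event 2 (EXEC): [MAIN] PC=1: INC 4 -> ACC=6
Event 3 (INT 0): INT 0 arrives: push (MAIN, PC=2), enter IRQ0 at PC=0 (depth now 1)
Event 4 (EXEC): [IRQ0] PC=0: DEC 4 -> ACC=2
Event 5 (EXEC): [IRQ0] PC=1: INC 4 -> ACC=6
Event 6 (EXEC): [IRQ0] PC=2: IRET -> resume MAIN at PC=2 (depth now 0)
Event 7 (EXEC): [MAIN] PC=2: DEC 1 -> ACC=5
Event 8 (EXEC): [MAIN] PC=3: NOP
Event 9 (EXEC): [MAIN] PC=4: HALT

Answer: 5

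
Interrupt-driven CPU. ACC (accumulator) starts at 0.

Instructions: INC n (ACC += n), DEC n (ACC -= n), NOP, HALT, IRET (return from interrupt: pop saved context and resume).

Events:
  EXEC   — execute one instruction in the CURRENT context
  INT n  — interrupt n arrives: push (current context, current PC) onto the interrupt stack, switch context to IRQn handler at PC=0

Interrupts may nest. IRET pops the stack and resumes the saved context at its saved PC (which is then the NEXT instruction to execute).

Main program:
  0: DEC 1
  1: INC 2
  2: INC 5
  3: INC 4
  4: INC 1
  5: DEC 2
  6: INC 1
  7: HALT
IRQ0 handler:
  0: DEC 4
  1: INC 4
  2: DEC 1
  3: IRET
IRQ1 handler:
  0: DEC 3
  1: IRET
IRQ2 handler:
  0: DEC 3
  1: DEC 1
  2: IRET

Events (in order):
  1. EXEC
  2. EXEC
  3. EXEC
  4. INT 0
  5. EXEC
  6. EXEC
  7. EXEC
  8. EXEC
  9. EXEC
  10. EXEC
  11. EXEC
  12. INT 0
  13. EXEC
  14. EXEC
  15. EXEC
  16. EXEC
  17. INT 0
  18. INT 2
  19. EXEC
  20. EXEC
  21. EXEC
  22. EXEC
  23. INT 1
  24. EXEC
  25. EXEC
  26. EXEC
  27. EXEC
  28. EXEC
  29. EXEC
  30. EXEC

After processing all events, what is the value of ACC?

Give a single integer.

Answer: 0

Derivation:
Event 1 (EXEC): [MAIN] PC=0: DEC 1 -> ACC=-1
Event 2 (EXEC): [MAIN] PC=1: INC 2 -> ACC=1
Event 3 (EXEC): [MAIN] PC=2: INC 5 -> ACC=6
Event 4 (INT 0): INT 0 arrives: push (MAIN, PC=3), enter IRQ0 at PC=0 (depth now 1)
Event 5 (EXEC): [IRQ0] PC=0: DEC 4 -> ACC=2
Event 6 (EXEC): [IRQ0] PC=1: INC 4 -> ACC=6
Event 7 (EXEC): [IRQ0] PC=2: DEC 1 -> ACC=5
Event 8 (EXEC): [IRQ0] PC=3: IRET -> resume MAIN at PC=3 (depth now 0)
Event 9 (EXEC): [MAIN] PC=3: INC 4 -> ACC=9
Event 10 (EXEC): [MAIN] PC=4: INC 1 -> ACC=10
Event 11 (EXEC): [MAIN] PC=5: DEC 2 -> ACC=8
Event 12 (INT 0): INT 0 arrives: push (MAIN, PC=6), enter IRQ0 at PC=0 (depth now 1)
Event 13 (EXEC): [IRQ0] PC=0: DEC 4 -> ACC=4
Event 14 (EXEC): [IRQ0] PC=1: INC 4 -> ACC=8
Event 15 (EXEC): [IRQ0] PC=2: DEC 1 -> ACC=7
Event 16 (EXEC): [IRQ0] PC=3: IRET -> resume MAIN at PC=6 (depth now 0)
Event 17 (INT 0): INT 0 arrives: push (MAIN, PC=6), enter IRQ0 at PC=0 (depth now 1)
Event 18 (INT 2): INT 2 arrives: push (IRQ0, PC=0), enter IRQ2 at PC=0 (depth now 2)
Event 19 (EXEC): [IRQ2] PC=0: DEC 3 -> ACC=4
Event 20 (EXEC): [IRQ2] PC=1: DEC 1 -> ACC=3
Event 21 (EXEC): [IRQ2] PC=2: IRET -> resume IRQ0 at PC=0 (depth now 1)
Event 22 (EXEC): [IRQ0] PC=0: DEC 4 -> ACC=-1
Event 23 (INT 1): INT 1 arrives: push (IRQ0, PC=1), enter IRQ1 at PC=0 (depth now 2)
Event 24 (EXEC): [IRQ1] PC=0: DEC 3 -> ACC=-4
Event 25 (EXEC): [IRQ1] PC=1: IRET -> resume IRQ0 at PC=1 (depth now 1)
Event 26 (EXEC): [IRQ0] PC=1: INC 4 -> ACC=0
Event 27 (EXEC): [IRQ0] PC=2: DEC 1 -> ACC=-1
Event 28 (EXEC): [IRQ0] PC=3: IRET -> resume MAIN at PC=6 (depth now 0)
Event 29 (EXEC): [MAIN] PC=6: INC 1 -> ACC=0
Event 30 (EXEC): [MAIN] PC=7: HALT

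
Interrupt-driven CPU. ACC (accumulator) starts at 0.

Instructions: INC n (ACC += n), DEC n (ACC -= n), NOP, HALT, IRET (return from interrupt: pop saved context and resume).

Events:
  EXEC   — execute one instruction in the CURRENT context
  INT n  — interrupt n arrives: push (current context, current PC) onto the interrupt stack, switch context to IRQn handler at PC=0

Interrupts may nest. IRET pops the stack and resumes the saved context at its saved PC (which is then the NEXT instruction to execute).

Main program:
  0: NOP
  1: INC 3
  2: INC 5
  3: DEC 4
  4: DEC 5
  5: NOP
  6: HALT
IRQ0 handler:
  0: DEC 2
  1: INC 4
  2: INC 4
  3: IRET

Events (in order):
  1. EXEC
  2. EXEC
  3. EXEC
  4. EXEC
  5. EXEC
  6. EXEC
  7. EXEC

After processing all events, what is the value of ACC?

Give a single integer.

Answer: -1

Derivation:
Event 1 (EXEC): [MAIN] PC=0: NOP
Event 2 (EXEC): [MAIN] PC=1: INC 3 -> ACC=3
Event 3 (EXEC): [MAIN] PC=2: INC 5 -> ACC=8
Event 4 (EXEC): [MAIN] PC=3: DEC 4 -> ACC=4
Event 5 (EXEC): [MAIN] PC=4: DEC 5 -> ACC=-1
Event 6 (EXEC): [MAIN] PC=5: NOP
Event 7 (EXEC): [MAIN] PC=6: HALT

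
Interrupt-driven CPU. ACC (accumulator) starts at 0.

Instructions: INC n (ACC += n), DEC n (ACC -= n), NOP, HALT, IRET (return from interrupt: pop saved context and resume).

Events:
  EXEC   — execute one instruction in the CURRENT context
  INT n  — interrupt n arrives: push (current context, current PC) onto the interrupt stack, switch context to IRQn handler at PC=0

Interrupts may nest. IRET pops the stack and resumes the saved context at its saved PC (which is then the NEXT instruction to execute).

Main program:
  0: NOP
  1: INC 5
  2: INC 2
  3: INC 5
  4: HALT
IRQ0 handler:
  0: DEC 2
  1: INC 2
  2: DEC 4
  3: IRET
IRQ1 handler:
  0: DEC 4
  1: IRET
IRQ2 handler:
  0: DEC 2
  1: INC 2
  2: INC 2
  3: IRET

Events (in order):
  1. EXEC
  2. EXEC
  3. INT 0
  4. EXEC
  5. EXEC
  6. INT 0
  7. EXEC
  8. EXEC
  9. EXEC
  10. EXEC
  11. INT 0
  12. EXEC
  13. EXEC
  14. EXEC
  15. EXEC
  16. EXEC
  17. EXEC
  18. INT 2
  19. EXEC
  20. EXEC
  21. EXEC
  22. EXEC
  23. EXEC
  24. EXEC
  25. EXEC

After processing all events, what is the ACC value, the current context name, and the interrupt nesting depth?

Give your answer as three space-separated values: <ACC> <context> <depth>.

Answer: 2 MAIN 0

Derivation:
Event 1 (EXEC): [MAIN] PC=0: NOP
Event 2 (EXEC): [MAIN] PC=1: INC 5 -> ACC=5
Event 3 (INT 0): INT 0 arrives: push (MAIN, PC=2), enter IRQ0 at PC=0 (depth now 1)
Event 4 (EXEC): [IRQ0] PC=0: DEC 2 -> ACC=3
Event 5 (EXEC): [IRQ0] PC=1: INC 2 -> ACC=5
Event 6 (INT 0): INT 0 arrives: push (IRQ0, PC=2), enter IRQ0 at PC=0 (depth now 2)
Event 7 (EXEC): [IRQ0] PC=0: DEC 2 -> ACC=3
Event 8 (EXEC): [IRQ0] PC=1: INC 2 -> ACC=5
Event 9 (EXEC): [IRQ0] PC=2: DEC 4 -> ACC=1
Event 10 (EXEC): [IRQ0] PC=3: IRET -> resume IRQ0 at PC=2 (depth now 1)
Event 11 (INT 0): INT 0 arrives: push (IRQ0, PC=2), enter IRQ0 at PC=0 (depth now 2)
Event 12 (EXEC): [IRQ0] PC=0: DEC 2 -> ACC=-1
Event 13 (EXEC): [IRQ0] PC=1: INC 2 -> ACC=1
Event 14 (EXEC): [IRQ0] PC=2: DEC 4 -> ACC=-3
Event 15 (EXEC): [IRQ0] PC=3: IRET -> resume IRQ0 at PC=2 (depth now 1)
Event 16 (EXEC): [IRQ0] PC=2: DEC 4 -> ACC=-7
Event 17 (EXEC): [IRQ0] PC=3: IRET -> resume MAIN at PC=2 (depth now 0)
Event 18 (INT 2): INT 2 arrives: push (MAIN, PC=2), enter IRQ2 at PC=0 (depth now 1)
Event 19 (EXEC): [IRQ2] PC=0: DEC 2 -> ACC=-9
Event 20 (EXEC): [IRQ2] PC=1: INC 2 -> ACC=-7
Event 21 (EXEC): [IRQ2] PC=2: INC 2 -> ACC=-5
Event 22 (EXEC): [IRQ2] PC=3: IRET -> resume MAIN at PC=2 (depth now 0)
Event 23 (EXEC): [MAIN] PC=2: INC 2 -> ACC=-3
Event 24 (EXEC): [MAIN] PC=3: INC 5 -> ACC=2
Event 25 (EXEC): [MAIN] PC=4: HALT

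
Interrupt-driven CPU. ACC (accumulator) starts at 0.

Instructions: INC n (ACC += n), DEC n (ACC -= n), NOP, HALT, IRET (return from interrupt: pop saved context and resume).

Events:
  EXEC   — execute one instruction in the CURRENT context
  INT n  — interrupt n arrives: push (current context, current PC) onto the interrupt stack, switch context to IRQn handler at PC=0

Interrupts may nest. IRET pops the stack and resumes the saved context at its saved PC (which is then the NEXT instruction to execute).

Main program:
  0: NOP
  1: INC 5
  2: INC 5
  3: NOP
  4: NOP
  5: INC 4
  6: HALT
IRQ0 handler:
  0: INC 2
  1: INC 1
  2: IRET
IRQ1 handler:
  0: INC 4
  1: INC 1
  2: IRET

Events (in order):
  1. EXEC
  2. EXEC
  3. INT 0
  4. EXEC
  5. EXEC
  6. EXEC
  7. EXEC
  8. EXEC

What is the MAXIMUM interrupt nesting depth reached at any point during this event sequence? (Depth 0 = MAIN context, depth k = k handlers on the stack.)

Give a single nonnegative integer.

Event 1 (EXEC): [MAIN] PC=0: NOP [depth=0]
Event 2 (EXEC): [MAIN] PC=1: INC 5 -> ACC=5 [depth=0]
Event 3 (INT 0): INT 0 arrives: push (MAIN, PC=2), enter IRQ0 at PC=0 (depth now 1) [depth=1]
Event 4 (EXEC): [IRQ0] PC=0: INC 2 -> ACC=7 [depth=1]
Event 5 (EXEC): [IRQ0] PC=1: INC 1 -> ACC=8 [depth=1]
Event 6 (EXEC): [IRQ0] PC=2: IRET -> resume MAIN at PC=2 (depth now 0) [depth=0]
Event 7 (EXEC): [MAIN] PC=2: INC 5 -> ACC=13 [depth=0]
Event 8 (EXEC): [MAIN] PC=3: NOP [depth=0]
Max depth observed: 1

Answer: 1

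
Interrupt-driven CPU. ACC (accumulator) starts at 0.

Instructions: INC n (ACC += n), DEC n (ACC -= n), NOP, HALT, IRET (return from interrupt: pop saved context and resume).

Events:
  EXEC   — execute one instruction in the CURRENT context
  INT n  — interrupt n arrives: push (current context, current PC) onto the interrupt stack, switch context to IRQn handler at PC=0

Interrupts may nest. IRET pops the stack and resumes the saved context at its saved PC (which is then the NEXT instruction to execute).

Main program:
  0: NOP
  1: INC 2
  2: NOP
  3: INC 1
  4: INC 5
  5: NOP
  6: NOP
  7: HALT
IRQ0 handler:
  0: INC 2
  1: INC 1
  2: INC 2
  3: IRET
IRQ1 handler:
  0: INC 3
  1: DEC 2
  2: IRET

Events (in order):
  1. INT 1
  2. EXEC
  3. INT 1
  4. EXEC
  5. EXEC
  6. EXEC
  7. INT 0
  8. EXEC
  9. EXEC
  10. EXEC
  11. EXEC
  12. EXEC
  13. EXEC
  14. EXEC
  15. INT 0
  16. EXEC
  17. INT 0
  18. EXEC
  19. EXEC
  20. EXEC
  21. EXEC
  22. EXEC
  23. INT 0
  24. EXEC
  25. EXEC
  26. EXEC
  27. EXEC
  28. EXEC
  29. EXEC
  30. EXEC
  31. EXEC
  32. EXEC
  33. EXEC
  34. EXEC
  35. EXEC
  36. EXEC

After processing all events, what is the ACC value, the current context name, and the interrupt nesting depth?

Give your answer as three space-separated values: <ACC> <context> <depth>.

Answer: 30 MAIN 0

Derivation:
Event 1 (INT 1): INT 1 arrives: push (MAIN, PC=0), enter IRQ1 at PC=0 (depth now 1)
Event 2 (EXEC): [IRQ1] PC=0: INC 3 -> ACC=3
Event 3 (INT 1): INT 1 arrives: push (IRQ1, PC=1), enter IRQ1 at PC=0 (depth now 2)
Event 4 (EXEC): [IRQ1] PC=0: INC 3 -> ACC=6
Event 5 (EXEC): [IRQ1] PC=1: DEC 2 -> ACC=4
Event 6 (EXEC): [IRQ1] PC=2: IRET -> resume IRQ1 at PC=1 (depth now 1)
Event 7 (INT 0): INT 0 arrives: push (IRQ1, PC=1), enter IRQ0 at PC=0 (depth now 2)
Event 8 (EXEC): [IRQ0] PC=0: INC 2 -> ACC=6
Event 9 (EXEC): [IRQ0] PC=1: INC 1 -> ACC=7
Event 10 (EXEC): [IRQ0] PC=2: INC 2 -> ACC=9
Event 11 (EXEC): [IRQ0] PC=3: IRET -> resume IRQ1 at PC=1 (depth now 1)
Event 12 (EXEC): [IRQ1] PC=1: DEC 2 -> ACC=7
Event 13 (EXEC): [IRQ1] PC=2: IRET -> resume MAIN at PC=0 (depth now 0)
Event 14 (EXEC): [MAIN] PC=0: NOP
Event 15 (INT 0): INT 0 arrives: push (MAIN, PC=1), enter IRQ0 at PC=0 (depth now 1)
Event 16 (EXEC): [IRQ0] PC=0: INC 2 -> ACC=9
Event 17 (INT 0): INT 0 arrives: push (IRQ0, PC=1), enter IRQ0 at PC=0 (depth now 2)
Event 18 (EXEC): [IRQ0] PC=0: INC 2 -> ACC=11
Event 19 (EXEC): [IRQ0] PC=1: INC 1 -> ACC=12
Event 20 (EXEC): [IRQ0] PC=2: INC 2 -> ACC=14
Event 21 (EXEC): [IRQ0] PC=3: IRET -> resume IRQ0 at PC=1 (depth now 1)
Event 22 (EXEC): [IRQ0] PC=1: INC 1 -> ACC=15
Event 23 (INT 0): INT 0 arrives: push (IRQ0, PC=2), enter IRQ0 at PC=0 (depth now 2)
Event 24 (EXEC): [IRQ0] PC=0: INC 2 -> ACC=17
Event 25 (EXEC): [IRQ0] PC=1: INC 1 -> ACC=18
Event 26 (EXEC): [IRQ0] PC=2: INC 2 -> ACC=20
Event 27 (EXEC): [IRQ0] PC=3: IRET -> resume IRQ0 at PC=2 (depth now 1)
Event 28 (EXEC): [IRQ0] PC=2: INC 2 -> ACC=22
Event 29 (EXEC): [IRQ0] PC=3: IRET -> resume MAIN at PC=1 (depth now 0)
Event 30 (EXEC): [MAIN] PC=1: INC 2 -> ACC=24
Event 31 (EXEC): [MAIN] PC=2: NOP
Event 32 (EXEC): [MAIN] PC=3: INC 1 -> ACC=25
Event 33 (EXEC): [MAIN] PC=4: INC 5 -> ACC=30
Event 34 (EXEC): [MAIN] PC=5: NOP
Event 35 (EXEC): [MAIN] PC=6: NOP
Event 36 (EXEC): [MAIN] PC=7: HALT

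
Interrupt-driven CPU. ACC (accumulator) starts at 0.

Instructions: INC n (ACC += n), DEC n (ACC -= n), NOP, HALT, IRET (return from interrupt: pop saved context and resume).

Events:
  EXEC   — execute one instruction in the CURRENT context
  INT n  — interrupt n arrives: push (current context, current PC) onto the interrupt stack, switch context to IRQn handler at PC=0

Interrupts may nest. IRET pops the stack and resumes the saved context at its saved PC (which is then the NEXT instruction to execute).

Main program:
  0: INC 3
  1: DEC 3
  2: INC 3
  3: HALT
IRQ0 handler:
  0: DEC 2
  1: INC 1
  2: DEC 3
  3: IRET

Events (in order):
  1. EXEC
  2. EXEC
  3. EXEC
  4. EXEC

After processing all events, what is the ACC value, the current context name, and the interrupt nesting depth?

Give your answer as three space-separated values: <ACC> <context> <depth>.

Event 1 (EXEC): [MAIN] PC=0: INC 3 -> ACC=3
Event 2 (EXEC): [MAIN] PC=1: DEC 3 -> ACC=0
Event 3 (EXEC): [MAIN] PC=2: INC 3 -> ACC=3
Event 4 (EXEC): [MAIN] PC=3: HALT

Answer: 3 MAIN 0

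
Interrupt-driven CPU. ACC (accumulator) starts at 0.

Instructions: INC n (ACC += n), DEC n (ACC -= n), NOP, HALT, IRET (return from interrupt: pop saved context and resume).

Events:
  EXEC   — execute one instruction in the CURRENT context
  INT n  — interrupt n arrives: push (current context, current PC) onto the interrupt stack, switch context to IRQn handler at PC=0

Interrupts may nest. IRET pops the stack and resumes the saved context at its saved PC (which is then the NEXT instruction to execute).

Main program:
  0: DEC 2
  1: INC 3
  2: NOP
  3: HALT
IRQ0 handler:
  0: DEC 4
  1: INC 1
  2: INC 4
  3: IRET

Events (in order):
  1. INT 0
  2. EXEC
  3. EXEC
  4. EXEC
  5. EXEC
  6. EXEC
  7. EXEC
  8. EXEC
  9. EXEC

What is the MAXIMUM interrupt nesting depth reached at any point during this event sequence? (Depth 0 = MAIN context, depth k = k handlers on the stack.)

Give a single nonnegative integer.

Answer: 1

Derivation:
Event 1 (INT 0): INT 0 arrives: push (MAIN, PC=0), enter IRQ0 at PC=0 (depth now 1) [depth=1]
Event 2 (EXEC): [IRQ0] PC=0: DEC 4 -> ACC=-4 [depth=1]
Event 3 (EXEC): [IRQ0] PC=1: INC 1 -> ACC=-3 [depth=1]
Event 4 (EXEC): [IRQ0] PC=2: INC 4 -> ACC=1 [depth=1]
Event 5 (EXEC): [IRQ0] PC=3: IRET -> resume MAIN at PC=0 (depth now 0) [depth=0]
Event 6 (EXEC): [MAIN] PC=0: DEC 2 -> ACC=-1 [depth=0]
Event 7 (EXEC): [MAIN] PC=1: INC 3 -> ACC=2 [depth=0]
Event 8 (EXEC): [MAIN] PC=2: NOP [depth=0]
Event 9 (EXEC): [MAIN] PC=3: HALT [depth=0]
Max depth observed: 1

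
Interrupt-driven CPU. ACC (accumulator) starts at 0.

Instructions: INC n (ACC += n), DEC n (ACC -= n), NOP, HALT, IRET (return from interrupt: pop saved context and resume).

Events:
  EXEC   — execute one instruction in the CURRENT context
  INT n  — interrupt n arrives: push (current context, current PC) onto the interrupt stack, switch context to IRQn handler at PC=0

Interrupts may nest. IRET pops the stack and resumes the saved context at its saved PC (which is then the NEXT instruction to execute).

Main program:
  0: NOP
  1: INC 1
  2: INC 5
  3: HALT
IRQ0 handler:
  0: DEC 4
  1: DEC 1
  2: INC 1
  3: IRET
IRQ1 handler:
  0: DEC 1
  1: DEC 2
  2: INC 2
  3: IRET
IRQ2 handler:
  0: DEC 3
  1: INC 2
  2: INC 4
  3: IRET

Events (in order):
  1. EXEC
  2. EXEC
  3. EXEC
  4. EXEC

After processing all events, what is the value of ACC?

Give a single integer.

Event 1 (EXEC): [MAIN] PC=0: NOP
Event 2 (EXEC): [MAIN] PC=1: INC 1 -> ACC=1
Event 3 (EXEC): [MAIN] PC=2: INC 5 -> ACC=6
Event 4 (EXEC): [MAIN] PC=3: HALT

Answer: 6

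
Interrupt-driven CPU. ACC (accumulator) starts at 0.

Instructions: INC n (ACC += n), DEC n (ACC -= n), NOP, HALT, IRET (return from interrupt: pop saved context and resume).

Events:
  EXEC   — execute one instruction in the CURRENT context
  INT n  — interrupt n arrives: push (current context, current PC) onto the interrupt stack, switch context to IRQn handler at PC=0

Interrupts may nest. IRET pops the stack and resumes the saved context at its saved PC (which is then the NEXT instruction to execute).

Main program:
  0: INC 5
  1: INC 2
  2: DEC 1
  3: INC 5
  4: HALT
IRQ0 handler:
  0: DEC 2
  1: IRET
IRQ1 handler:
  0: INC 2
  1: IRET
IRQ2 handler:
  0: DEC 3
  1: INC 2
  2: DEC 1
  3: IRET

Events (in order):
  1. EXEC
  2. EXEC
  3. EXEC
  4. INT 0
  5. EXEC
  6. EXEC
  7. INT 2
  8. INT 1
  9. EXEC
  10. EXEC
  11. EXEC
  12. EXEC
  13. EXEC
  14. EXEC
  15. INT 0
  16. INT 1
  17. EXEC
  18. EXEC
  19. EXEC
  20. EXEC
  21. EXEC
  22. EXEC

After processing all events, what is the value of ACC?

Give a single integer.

Event 1 (EXEC): [MAIN] PC=0: INC 5 -> ACC=5
Event 2 (EXEC): [MAIN] PC=1: INC 2 -> ACC=7
Event 3 (EXEC): [MAIN] PC=2: DEC 1 -> ACC=6
Event 4 (INT 0): INT 0 arrives: push (MAIN, PC=3), enter IRQ0 at PC=0 (depth now 1)
Event 5 (EXEC): [IRQ0] PC=0: DEC 2 -> ACC=4
Event 6 (EXEC): [IRQ0] PC=1: IRET -> resume MAIN at PC=3 (depth now 0)
Event 7 (INT 2): INT 2 arrives: push (MAIN, PC=3), enter IRQ2 at PC=0 (depth now 1)
Event 8 (INT 1): INT 1 arrives: push (IRQ2, PC=0), enter IRQ1 at PC=0 (depth now 2)
Event 9 (EXEC): [IRQ1] PC=0: INC 2 -> ACC=6
Event 10 (EXEC): [IRQ1] PC=1: IRET -> resume IRQ2 at PC=0 (depth now 1)
Event 11 (EXEC): [IRQ2] PC=0: DEC 3 -> ACC=3
Event 12 (EXEC): [IRQ2] PC=1: INC 2 -> ACC=5
Event 13 (EXEC): [IRQ2] PC=2: DEC 1 -> ACC=4
Event 14 (EXEC): [IRQ2] PC=3: IRET -> resume MAIN at PC=3 (depth now 0)
Event 15 (INT 0): INT 0 arrives: push (MAIN, PC=3), enter IRQ0 at PC=0 (depth now 1)
Event 16 (INT 1): INT 1 arrives: push (IRQ0, PC=0), enter IRQ1 at PC=0 (depth now 2)
Event 17 (EXEC): [IRQ1] PC=0: INC 2 -> ACC=6
Event 18 (EXEC): [IRQ1] PC=1: IRET -> resume IRQ0 at PC=0 (depth now 1)
Event 19 (EXEC): [IRQ0] PC=0: DEC 2 -> ACC=4
Event 20 (EXEC): [IRQ0] PC=1: IRET -> resume MAIN at PC=3 (depth now 0)
Event 21 (EXEC): [MAIN] PC=3: INC 5 -> ACC=9
Event 22 (EXEC): [MAIN] PC=4: HALT

Answer: 9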